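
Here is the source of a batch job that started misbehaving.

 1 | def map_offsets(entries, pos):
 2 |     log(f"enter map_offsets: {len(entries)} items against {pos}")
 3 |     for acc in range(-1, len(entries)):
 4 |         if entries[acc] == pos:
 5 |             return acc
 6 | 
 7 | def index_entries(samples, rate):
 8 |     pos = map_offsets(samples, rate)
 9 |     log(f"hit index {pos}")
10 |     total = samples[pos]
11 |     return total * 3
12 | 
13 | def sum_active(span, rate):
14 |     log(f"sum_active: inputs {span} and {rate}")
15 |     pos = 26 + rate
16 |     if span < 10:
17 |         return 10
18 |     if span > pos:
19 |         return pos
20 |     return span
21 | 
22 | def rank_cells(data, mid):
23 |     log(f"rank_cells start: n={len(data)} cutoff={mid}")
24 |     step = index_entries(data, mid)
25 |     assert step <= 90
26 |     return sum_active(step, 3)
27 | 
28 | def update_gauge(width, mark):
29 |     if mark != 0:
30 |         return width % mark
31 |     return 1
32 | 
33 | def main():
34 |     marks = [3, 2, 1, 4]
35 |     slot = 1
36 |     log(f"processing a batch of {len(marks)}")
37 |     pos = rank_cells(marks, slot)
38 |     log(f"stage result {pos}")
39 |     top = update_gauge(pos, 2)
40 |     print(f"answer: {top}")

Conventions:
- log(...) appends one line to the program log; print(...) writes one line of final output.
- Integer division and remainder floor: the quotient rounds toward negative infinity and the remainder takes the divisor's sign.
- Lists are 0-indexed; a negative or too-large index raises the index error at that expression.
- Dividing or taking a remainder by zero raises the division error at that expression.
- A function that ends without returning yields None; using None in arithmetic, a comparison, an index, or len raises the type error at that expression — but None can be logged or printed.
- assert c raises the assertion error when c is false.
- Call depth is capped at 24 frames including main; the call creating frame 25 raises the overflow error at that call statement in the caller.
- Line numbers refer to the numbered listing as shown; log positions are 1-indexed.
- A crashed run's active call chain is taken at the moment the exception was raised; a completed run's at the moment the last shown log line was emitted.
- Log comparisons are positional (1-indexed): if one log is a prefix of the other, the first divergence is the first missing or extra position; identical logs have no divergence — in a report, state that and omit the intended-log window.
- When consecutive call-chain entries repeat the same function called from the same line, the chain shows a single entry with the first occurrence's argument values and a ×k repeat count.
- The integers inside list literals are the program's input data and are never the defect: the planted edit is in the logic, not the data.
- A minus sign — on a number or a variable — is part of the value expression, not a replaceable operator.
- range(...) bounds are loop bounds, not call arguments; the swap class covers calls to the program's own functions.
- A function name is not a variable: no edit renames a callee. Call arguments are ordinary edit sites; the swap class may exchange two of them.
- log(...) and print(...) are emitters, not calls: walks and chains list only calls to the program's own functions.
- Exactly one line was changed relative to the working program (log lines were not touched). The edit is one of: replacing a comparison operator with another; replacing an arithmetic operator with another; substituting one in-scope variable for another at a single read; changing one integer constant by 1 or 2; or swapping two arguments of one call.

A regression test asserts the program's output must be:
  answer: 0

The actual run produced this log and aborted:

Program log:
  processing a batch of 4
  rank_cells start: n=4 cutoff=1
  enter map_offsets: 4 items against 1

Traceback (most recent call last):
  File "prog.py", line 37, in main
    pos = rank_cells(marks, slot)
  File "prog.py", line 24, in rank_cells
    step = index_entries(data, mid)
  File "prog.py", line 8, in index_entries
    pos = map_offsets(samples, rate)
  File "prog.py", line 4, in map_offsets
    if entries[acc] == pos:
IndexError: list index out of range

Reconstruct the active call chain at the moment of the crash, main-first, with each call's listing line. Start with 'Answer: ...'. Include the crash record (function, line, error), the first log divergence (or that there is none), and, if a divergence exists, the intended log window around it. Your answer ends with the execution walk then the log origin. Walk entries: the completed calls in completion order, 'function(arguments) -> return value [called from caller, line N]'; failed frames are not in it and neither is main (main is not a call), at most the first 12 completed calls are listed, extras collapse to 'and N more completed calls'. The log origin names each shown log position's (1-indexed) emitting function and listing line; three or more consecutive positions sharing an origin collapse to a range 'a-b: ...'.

Answer: main -> rank_cells (called at line 37) -> index_entries (called at line 24) -> map_offsets (called at line 8).
Core observation: The shown log is a 3-line prefix of the intended one, whose next entry is 'hit index 2'.
Crash: map_offsets, line 4, IndexError.
First divergence: position 4 (shown log ended at 3 lines; the working version continues: 'hit index 2').
Intended log window:
  2: rank_cells start: n=4 cutoff=1
  3: enter map_offsets: 4 items against 1
  4: hit index 2
  5: sum_active: inputs 3 and 3
Execution walk:
  (no call completed)
Log line origins:
  1: emitted by main (line 36)
  2: emitted by rank_cells (line 23)
  3: emitted by map_offsets (line 2)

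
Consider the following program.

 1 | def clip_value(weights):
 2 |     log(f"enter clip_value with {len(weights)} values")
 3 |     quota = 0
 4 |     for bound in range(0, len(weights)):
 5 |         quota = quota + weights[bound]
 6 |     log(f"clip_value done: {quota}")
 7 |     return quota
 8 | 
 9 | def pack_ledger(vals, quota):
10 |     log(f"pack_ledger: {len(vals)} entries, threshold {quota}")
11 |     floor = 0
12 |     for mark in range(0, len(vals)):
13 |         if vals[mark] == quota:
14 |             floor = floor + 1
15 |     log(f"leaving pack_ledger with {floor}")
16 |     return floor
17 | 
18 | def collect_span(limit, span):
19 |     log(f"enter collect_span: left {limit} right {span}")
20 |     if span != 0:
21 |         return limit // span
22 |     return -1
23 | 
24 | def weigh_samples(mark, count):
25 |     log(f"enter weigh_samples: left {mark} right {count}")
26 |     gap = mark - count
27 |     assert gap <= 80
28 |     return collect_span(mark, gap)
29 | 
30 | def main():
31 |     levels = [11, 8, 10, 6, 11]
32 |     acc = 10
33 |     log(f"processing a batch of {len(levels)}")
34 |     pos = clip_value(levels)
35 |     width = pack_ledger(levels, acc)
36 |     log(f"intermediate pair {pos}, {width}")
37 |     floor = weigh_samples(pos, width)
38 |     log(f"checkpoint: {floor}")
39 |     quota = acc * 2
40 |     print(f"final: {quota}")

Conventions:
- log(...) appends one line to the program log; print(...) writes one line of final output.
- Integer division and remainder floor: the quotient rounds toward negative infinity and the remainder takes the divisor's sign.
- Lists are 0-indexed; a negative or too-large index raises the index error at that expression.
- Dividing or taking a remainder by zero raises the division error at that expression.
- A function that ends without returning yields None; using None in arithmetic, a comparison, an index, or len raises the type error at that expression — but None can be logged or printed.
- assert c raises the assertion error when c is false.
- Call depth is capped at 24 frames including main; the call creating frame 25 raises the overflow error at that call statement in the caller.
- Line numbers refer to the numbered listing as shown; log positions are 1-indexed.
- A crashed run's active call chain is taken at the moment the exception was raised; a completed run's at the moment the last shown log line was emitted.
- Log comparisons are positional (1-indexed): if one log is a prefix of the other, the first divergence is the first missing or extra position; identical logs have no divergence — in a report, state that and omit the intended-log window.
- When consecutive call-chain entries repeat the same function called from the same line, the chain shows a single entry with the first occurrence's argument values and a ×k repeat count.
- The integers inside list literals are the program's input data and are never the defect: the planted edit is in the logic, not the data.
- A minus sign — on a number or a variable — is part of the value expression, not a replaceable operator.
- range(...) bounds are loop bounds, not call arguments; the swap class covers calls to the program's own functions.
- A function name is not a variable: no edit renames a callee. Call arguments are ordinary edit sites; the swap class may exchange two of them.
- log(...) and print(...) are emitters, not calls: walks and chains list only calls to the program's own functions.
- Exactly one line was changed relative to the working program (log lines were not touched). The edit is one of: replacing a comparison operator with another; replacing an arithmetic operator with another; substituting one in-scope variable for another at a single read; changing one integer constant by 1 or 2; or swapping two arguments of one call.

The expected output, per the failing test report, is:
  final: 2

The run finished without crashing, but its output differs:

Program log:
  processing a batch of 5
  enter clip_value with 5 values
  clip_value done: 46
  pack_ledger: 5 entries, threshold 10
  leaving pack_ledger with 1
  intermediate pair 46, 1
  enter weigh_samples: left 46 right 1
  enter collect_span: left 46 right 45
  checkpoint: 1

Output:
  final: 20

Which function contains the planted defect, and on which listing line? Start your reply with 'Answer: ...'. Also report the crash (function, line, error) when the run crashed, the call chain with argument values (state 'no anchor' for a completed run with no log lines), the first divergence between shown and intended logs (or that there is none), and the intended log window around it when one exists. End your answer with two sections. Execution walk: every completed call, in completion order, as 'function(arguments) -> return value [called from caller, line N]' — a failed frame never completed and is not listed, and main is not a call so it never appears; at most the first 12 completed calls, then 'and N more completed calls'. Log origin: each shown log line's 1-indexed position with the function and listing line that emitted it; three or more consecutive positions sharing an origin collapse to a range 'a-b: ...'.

Answer: the defect is in main at line 39.
Key fact: Every logged value matches the working version; the printed result is what differs.
Call chain: main.
First divergence: there is none — every log position agrees.
Execution walk:
  clip_value([11, 8, 10, 6, 11]) -> 46  [called from main, line 34]
  pack_ledger([11, 8, 10, 6, 11], 10) -> 1  [called from main, line 35]
  collect_span(46, 45) -> 1  [called from weigh_samples, line 28]
  weigh_samples(46, 1) -> 1  [called from main, line 37]
Origin of each log line:
  1: logged in main at line 33
  2: logged in clip_value at line 2
  3: logged in clip_value at line 6
  4: logged in pack_ledger at line 10
  5: logged in pack_ledger at line 15
  6: logged in main at line 36
  7: logged in weigh_samples at line 25
  8: logged in collect_span at line 19
  9: logged in main at line 38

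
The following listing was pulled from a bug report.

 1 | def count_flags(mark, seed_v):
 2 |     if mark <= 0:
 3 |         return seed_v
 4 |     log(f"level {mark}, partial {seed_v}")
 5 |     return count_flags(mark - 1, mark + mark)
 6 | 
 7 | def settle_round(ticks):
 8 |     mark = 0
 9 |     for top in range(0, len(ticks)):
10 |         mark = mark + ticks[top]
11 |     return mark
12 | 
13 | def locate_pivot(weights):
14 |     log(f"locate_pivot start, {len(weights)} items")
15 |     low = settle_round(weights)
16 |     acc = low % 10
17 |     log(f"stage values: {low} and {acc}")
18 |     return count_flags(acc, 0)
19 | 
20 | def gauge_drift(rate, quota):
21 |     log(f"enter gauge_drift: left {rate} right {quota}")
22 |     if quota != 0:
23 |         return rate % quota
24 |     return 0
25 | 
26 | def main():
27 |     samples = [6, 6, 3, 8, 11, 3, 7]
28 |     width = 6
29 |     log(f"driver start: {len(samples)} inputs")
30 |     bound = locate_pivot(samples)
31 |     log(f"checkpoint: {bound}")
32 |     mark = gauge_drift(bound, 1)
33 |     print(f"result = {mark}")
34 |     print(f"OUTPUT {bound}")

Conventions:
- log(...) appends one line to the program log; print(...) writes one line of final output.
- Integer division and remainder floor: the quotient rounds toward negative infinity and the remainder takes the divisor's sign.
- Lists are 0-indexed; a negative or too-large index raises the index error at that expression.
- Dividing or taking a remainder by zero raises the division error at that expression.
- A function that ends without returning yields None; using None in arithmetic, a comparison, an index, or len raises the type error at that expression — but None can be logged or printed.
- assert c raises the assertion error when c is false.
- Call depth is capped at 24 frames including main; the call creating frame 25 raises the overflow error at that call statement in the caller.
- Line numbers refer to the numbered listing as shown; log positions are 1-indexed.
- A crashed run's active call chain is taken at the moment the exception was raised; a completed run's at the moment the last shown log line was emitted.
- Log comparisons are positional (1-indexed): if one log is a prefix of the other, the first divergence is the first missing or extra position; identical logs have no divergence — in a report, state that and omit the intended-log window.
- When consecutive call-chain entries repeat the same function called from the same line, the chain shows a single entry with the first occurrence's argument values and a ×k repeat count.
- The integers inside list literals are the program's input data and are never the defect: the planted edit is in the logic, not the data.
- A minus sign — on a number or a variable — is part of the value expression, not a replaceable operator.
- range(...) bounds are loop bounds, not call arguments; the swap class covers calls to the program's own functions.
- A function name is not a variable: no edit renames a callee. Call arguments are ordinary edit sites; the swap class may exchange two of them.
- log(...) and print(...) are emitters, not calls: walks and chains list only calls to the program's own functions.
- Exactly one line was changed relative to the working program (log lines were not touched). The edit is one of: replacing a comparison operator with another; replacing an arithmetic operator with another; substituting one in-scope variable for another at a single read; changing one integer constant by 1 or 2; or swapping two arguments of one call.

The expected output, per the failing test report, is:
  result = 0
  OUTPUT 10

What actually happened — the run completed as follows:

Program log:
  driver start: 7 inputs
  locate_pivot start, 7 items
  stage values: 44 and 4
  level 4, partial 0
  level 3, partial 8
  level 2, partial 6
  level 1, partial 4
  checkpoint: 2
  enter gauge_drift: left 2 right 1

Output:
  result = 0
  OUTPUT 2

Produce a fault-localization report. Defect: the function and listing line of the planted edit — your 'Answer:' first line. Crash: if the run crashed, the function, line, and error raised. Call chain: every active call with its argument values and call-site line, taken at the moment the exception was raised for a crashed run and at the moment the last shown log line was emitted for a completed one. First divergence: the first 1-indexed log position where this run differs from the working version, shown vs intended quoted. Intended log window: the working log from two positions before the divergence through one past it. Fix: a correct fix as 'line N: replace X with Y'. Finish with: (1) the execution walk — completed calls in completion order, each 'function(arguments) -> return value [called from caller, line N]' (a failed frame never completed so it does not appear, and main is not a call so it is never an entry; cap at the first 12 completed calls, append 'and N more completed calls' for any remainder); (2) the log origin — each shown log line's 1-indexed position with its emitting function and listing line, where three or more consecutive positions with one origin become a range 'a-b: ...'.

Answer: the defect is in count_flags at line 5.
Key observation: Log line 5 is where behavior first shows: 'level 3, partial 8' appears instead of 'level 3, partial 4'.
Call chain: main -> gauge_drift(2, 1) (called at line 32).
First divergence: position 5 — shown 'level 3, partial 8', intended 'level 3, partial 4'.
Intended log window:
  3: stage values: 44 and 4
  4: level 4, partial 0
  5: level 3, partial 4
  6: level 2, partial 7
Execution walk:
  settle_round([6, 6, 3, 8, 11, 3, 7]) -> 44  [called from locate_pivot, line 15]
  count_flags(0, 2) -> 2  [called from count_flags, line 5]
  count_flags(1, 4) -> 2  [called from count_flags, line 5]
  count_flags(2, 6) -> 2  [called from count_flags, line 5]
  count_flags(3, 8) -> 2  [called from count_flags, line 5]
  count_flags(4, 0) -> 2  [called from locate_pivot, line 18]
  locate_pivot([6, 6, 3, 8, 11, 3, 7]) -> 2  [called from main, line 30]
  gauge_drift(2, 1) -> 0  [called from main, line 32]
Log origin:
  1 — main, line 29
  2 — locate_pivot, line 14
  3 — locate_pivot, line 17
  4-7 — count_flags, line 4
  8 — main, line 31
  9 — gauge_drift, line 21
A correct fix: line 5: replace `mark + mark` with `seed_v + mark`.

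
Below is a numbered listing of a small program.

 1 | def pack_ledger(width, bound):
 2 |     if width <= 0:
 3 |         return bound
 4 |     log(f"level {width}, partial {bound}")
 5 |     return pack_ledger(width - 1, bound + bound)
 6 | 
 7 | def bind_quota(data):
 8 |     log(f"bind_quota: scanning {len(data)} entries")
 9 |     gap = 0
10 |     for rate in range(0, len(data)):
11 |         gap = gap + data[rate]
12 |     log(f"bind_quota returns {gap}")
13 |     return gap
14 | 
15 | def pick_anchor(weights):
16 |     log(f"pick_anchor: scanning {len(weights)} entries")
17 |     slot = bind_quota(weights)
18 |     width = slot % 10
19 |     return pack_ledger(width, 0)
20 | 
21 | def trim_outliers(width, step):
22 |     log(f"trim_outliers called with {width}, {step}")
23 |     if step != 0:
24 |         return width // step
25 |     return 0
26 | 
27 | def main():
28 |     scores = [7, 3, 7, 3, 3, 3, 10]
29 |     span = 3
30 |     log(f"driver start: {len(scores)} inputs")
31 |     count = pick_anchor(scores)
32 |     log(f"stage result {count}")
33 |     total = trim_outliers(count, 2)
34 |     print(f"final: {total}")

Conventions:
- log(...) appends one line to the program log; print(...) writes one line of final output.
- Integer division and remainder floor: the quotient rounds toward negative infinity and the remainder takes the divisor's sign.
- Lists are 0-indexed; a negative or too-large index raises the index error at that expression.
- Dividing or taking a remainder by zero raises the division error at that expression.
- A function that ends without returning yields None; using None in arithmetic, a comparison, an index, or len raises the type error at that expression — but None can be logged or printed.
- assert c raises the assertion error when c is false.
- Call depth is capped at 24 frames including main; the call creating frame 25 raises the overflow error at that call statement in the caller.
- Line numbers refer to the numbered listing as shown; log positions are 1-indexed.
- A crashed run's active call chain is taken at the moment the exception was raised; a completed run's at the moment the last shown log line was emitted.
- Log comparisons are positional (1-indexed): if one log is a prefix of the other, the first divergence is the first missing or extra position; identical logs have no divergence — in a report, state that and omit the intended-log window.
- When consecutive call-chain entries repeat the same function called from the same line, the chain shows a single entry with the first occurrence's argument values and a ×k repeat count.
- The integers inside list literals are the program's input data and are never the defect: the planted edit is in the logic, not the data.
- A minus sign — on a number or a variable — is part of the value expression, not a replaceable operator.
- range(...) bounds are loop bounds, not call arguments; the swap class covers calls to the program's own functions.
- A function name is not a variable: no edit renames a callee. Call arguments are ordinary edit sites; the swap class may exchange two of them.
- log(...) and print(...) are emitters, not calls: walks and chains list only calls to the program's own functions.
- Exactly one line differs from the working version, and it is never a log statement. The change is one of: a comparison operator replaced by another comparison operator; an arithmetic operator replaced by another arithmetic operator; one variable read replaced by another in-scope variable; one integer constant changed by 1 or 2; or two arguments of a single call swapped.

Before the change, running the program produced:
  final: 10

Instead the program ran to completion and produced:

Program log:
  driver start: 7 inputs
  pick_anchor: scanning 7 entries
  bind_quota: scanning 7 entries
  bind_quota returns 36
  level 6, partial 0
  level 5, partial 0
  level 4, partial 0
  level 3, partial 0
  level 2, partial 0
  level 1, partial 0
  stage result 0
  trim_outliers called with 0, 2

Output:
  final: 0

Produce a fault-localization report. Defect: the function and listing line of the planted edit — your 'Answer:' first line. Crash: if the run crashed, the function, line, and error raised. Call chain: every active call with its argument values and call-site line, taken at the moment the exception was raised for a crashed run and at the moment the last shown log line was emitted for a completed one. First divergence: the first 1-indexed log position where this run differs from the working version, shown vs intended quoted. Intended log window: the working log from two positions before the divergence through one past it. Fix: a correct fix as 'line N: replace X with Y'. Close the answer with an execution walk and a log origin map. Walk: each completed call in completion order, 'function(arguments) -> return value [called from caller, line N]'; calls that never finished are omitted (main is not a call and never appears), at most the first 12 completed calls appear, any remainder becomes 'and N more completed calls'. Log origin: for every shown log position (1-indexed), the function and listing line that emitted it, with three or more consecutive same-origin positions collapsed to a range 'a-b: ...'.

Answer: the defect is in pack_ledger at line 5.
Core observation: At log position 6 the runs split — shown 'level 5, partial 0', but the working version logs 'level 5, partial 6'.
Call chain: main -> trim_outliers(0, 2) (called at line 33).
First divergence: at position 6 the run shows 'level 5, partial 0' where the working version logs 'level 5, partial 6'.
Intended log window:
  4: bind_quota returns 36
  5: level 6, partial 0
  6: level 5, partial 6
  7: level 4, partial 11
Execution walk:
  bind_quota([7, 3, 7, 3, 3, 3, 10]) -> 36  [called from pick_anchor, line 17]
  pack_ledger(0, 0) -> 0  [called from pack_ledger, line 5]
  pack_ledger(1, 0) -> 0  [called from pack_ledger, line 5]
  pack_ledger(2, 0) -> 0  [called from pack_ledger, line 5]
  pack_ledger(3, 0) -> 0  [called from pack_ledger, line 5]
  pack_ledger(4, 0) -> 0  [called from pack_ledger, line 5]
  pack_ledger(5, 0) -> 0  [called from pack_ledger, line 5]
  pack_ledger(6, 0) -> 0  [called from pick_anchor, line 19]
  pick_anchor([7, 3, 7, 3, 3, 3, 10]) -> 0  [called from main, line 31]
  trim_outliers(0, 2) -> 0  [called from main, line 33]
Log line origins:
  1: emitted by main (line 30)
  2: emitted by pick_anchor (line 16)
  3: emitted by bind_quota (line 8)
  4: emitted by bind_quota (line 12)
  5-10: emitted by pack_ledger (line 4)
  11: emitted by main (line 32)
  12: emitted by trim_outliers (line 22)
A correct fix: line 5: replace `bound + bound` with `bound + width`.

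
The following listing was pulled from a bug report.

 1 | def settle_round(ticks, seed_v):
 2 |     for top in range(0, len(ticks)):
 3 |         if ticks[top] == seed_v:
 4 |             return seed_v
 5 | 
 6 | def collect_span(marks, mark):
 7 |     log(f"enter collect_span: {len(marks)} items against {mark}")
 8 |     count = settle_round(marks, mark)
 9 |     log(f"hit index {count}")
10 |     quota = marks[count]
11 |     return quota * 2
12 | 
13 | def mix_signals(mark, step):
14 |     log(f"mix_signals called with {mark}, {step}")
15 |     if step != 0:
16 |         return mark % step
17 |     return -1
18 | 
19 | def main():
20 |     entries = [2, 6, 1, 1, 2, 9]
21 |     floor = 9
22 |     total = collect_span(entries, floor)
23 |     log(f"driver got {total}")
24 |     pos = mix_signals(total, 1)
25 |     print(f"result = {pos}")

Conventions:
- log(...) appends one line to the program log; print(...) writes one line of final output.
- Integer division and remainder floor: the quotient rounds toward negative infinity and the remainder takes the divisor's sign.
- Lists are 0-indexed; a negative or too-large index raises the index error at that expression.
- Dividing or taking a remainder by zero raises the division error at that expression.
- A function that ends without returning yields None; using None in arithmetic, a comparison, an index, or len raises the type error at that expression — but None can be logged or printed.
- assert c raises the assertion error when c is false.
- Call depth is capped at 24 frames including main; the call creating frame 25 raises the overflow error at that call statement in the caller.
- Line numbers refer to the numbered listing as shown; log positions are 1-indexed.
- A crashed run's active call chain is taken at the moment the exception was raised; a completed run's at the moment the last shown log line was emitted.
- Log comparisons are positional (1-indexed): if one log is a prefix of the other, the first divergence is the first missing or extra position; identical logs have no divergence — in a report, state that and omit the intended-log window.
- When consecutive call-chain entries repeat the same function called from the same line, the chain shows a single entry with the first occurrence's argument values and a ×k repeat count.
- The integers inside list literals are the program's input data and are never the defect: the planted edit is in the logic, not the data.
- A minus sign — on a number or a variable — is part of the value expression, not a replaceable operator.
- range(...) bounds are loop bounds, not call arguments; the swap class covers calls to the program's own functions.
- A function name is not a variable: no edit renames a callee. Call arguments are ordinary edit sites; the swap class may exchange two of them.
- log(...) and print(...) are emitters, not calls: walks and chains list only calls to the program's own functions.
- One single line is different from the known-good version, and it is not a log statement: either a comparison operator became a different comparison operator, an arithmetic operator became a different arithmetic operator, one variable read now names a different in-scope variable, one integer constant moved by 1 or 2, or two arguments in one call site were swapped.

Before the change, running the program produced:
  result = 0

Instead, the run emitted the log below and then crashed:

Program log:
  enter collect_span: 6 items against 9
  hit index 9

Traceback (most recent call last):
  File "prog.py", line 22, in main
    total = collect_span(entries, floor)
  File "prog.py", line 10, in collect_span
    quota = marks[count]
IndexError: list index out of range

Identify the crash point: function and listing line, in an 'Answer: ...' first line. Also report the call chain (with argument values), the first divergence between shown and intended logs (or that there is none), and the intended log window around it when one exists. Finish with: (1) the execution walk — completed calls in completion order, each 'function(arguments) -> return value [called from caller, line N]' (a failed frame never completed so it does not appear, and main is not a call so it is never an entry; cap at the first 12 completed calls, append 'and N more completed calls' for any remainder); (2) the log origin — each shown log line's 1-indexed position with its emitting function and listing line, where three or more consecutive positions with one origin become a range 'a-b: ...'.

Answer: the error was raised in collect_span, line 10.
Core observation: The earliest visible damage is log position 2 — 'hit index 9' rather than the intended 'hit index 5'.
Call chain: main -> collect_span([2, 6, 1, 1, 2, 9], 9) (called at line 22).
First divergence: position 2 — the shown line 'hit index 9' should read 'hit index 5'.
Intended log window:
  1: enter collect_span: 6 items against 9
  2: hit index 5
  3: driver got 18
Execution walk:
  settle_round([2, 6, 1, 1, 2, 9], 9) -> 9  [called from collect_span, line 8]
Log line origins:
  1: emitted by collect_span (line 7)
  2: emitted by collect_span (line 9)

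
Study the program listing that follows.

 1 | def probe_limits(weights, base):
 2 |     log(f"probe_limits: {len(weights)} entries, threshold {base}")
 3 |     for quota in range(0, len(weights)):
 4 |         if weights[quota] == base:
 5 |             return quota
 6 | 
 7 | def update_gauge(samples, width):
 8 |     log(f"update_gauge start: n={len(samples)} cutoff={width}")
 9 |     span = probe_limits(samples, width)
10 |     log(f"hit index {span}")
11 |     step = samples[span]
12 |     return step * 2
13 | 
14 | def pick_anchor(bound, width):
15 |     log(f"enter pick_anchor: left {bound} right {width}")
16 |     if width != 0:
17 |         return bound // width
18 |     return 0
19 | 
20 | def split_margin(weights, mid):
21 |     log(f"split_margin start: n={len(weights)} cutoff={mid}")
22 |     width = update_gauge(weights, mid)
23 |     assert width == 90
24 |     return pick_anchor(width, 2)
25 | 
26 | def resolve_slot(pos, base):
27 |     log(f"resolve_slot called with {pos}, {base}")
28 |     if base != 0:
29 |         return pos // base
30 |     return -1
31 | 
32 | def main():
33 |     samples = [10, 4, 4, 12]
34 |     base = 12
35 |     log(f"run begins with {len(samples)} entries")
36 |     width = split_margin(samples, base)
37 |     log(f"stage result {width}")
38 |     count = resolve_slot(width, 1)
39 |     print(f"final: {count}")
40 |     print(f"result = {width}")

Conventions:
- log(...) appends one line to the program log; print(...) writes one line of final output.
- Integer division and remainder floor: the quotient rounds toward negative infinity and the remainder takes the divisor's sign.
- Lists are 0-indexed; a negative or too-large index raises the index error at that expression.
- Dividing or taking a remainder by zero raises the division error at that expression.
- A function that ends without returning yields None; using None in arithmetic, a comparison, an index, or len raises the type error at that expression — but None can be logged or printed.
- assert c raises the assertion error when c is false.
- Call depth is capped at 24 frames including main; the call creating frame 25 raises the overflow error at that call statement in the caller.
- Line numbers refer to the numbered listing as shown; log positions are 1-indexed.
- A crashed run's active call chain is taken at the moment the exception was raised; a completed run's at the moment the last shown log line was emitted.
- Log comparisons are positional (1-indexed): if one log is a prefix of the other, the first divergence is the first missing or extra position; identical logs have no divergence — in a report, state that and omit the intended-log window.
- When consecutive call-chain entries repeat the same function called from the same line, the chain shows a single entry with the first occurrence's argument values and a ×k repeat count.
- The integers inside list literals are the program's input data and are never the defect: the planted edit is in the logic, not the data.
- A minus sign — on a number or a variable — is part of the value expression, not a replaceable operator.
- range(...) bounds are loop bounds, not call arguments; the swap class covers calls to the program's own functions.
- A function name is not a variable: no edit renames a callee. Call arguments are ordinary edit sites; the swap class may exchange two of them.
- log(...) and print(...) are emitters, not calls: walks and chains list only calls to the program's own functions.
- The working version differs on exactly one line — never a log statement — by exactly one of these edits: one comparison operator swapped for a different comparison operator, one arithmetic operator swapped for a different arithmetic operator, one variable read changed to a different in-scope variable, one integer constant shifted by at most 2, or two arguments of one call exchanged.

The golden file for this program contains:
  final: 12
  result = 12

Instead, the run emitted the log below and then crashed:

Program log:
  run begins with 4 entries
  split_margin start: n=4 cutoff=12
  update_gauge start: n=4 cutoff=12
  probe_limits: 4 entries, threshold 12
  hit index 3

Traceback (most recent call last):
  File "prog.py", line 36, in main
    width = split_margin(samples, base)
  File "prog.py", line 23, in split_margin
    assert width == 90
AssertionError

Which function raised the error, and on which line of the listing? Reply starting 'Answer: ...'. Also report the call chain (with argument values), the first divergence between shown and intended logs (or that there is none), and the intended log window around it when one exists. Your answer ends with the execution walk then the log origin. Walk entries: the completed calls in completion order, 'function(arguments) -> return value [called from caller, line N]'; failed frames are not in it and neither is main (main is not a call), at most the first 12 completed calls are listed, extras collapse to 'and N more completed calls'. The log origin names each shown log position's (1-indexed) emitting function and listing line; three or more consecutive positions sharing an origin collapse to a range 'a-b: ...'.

Answer: the error was raised in split_margin, line 23.
Key fact: After 5 matching log lines the faulty run goes silent, while the working version continues with 'enter pick_anchor: left 24 right 2'.
Call chain: main -> split_margin([10, 4, 4, 12], 12) (called at line 36).
First divergence: position 6 — the faulty run's log ends after 5 lines; the working version continues with 'enter pick_anchor: left 24 right 2'.
Intended log window:
  4: probe_limits: 4 entries, threshold 12
  5: hit index 3
  6: enter pick_anchor: left 24 right 2
  7: stage result 12
Execution walk:
  probe_limits([10, 4, 4, 12], 12) -> 3  [called from update_gauge, line 9]
  update_gauge([10, 4, 4, 12], 12) -> 24  [called from split_margin, line 22]
Log origins:
  1: logged in main at line 35
  2: logged in split_margin at line 21
  3: logged in update_gauge at line 8
  4: logged in probe_limits at line 2
  5: logged in update_gauge at line 10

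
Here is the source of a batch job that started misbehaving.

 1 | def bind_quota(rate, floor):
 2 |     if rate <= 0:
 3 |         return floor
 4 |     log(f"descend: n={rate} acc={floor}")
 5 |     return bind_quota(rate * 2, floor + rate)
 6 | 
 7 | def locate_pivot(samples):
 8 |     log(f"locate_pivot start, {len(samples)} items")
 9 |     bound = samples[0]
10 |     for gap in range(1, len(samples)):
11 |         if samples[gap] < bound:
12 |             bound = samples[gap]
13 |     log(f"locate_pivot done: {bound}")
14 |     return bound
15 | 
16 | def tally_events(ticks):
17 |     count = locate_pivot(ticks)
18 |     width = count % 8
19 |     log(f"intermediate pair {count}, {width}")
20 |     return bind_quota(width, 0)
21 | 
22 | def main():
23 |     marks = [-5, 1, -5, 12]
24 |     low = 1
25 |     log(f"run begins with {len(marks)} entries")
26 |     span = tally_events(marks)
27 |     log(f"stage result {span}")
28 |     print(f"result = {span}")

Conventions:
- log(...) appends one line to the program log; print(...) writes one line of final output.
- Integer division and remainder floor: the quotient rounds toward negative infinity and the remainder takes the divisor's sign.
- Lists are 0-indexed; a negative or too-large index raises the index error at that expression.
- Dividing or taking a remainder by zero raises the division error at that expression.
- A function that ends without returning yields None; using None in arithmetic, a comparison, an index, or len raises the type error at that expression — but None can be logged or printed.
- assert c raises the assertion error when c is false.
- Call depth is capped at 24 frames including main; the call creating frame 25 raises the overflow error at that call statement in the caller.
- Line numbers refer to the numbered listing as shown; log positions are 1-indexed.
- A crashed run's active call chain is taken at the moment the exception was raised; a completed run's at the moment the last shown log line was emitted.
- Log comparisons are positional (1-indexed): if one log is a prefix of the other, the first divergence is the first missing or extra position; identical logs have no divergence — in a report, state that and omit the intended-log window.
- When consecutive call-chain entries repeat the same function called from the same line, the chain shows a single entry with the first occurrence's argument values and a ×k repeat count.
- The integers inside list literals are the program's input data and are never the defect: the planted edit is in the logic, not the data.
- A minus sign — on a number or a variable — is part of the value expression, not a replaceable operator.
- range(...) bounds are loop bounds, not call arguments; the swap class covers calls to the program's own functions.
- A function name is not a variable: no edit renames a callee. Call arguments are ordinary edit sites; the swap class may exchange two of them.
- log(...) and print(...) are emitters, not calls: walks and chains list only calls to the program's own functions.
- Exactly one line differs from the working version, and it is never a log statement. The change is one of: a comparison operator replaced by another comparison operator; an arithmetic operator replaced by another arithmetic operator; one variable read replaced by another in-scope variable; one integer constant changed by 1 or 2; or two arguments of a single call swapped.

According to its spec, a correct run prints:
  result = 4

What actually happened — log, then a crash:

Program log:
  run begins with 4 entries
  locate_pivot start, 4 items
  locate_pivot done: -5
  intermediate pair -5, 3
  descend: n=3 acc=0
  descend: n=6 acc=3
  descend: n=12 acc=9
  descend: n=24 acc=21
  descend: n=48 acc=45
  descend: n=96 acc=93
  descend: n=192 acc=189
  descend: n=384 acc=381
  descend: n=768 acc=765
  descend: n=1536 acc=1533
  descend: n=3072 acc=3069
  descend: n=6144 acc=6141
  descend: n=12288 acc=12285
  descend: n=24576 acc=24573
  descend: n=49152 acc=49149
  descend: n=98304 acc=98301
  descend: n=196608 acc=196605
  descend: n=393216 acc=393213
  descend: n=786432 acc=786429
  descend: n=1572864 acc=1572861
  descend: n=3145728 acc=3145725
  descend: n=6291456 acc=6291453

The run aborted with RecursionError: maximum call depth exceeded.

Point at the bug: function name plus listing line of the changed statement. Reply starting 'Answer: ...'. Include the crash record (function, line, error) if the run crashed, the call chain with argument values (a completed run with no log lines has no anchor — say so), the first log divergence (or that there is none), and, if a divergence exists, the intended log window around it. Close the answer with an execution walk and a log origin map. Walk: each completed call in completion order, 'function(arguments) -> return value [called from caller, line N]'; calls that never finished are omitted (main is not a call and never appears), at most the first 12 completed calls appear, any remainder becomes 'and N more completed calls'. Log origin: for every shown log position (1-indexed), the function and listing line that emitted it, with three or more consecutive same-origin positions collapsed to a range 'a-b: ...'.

Answer: the defect is in bind_quota at line 5.
Core observation: At log position 6 the runs split — shown 'descend: n=6 acc=3', but the working version logs 'descend: n=1 acc=3'.
Crash: bind_quota, line 5, RecursionError.
Call chain: main -> tally_events([-5, 1, -5, 12]) (called at line 26) -> bind_quota(3, 0) (called at line 20) -> bind_quota(6, 3) (called at line 5) ×21.
First divergence: position 6 — the shown line 'descend: n=6 acc=3' should read 'descend: n=1 acc=3'.
Intended log window:
  4: intermediate pair -5, 3
  5: descend: n=3 acc=0
  6: descend: n=1 acc=3
  7: stage result 4
Execution walk:
  locate_pivot([-5, 1, -5, 12]) -> -5  [called from tally_events, line 17]
Origin of each log line:
  1: from main, line 25
  2: from locate_pivot, line 8
  3: from locate_pivot, line 13
  4: from tally_events, line 19
  5-26: from bind_quota, line 4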